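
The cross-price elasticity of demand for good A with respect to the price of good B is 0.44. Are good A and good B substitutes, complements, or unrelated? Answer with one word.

ε = 0.44 > 0, so a higher price of good B raises demand for good A: substitutes.

substitutes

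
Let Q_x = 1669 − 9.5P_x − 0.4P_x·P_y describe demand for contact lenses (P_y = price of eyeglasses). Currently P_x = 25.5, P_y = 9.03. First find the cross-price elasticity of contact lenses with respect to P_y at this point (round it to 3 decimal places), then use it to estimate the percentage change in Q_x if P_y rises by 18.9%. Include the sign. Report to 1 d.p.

-1.3%

At P_x = 25.5, P_y = 9.03: Q_x = 1334.644.
∂Q_x/∂P_y = -0.4P_x = -10.2000.
ε = (∂Q_x/∂P_y)(P_y/Q_x) = -10.2000 × 9.03/1334.644 ≈ -0.069.
%ΔQ_x ≈ ε × %ΔP_y = -0.069 × (18.9%) = -1.3%.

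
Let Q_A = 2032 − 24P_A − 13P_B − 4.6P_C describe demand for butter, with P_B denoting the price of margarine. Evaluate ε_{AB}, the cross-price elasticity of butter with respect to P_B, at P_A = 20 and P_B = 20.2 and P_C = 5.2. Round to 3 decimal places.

-0.208

At P_A = 20 and P_B = 20.2 and P_C = 5.2: Q_A = 1265.48.
∂Q_A/∂P_B = -13.
ε = (∂Q_A/∂P_B)(P_B/Q_A) = -13 × (20.2/1265.48) ≈ -0.208.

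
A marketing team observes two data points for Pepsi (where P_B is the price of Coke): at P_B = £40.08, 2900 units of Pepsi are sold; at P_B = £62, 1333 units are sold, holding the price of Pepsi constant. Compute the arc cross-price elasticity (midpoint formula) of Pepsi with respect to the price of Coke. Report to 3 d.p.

-1.724

ΔQ_A = 1333 − 2900 = -1567; ΔP_B = 62 − 40.08 = 21.92.
Midpoints: Q̄_A = 2116.5, P̄_B = 51.04.
ε = (ΔQ_A/Q̄_A)/(ΔP_B/P̄_B) = (-1567/2116.5)/(21.92/51.04) ≈ -1.724.
ε < 0: Pepsi and Coke are complements.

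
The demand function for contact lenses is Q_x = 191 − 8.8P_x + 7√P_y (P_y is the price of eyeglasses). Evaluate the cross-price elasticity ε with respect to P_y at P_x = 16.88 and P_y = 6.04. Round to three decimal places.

0.144

At P_x = 16.88 and P_y = 6.04: Q_x = 59.659.
∂Q_x/∂P_y = 7/(2√P_y) = 7/(2√6.04) = 1.4241.
ε = (∂Q_x/∂P_y)(P_y/Q_x) = 1.4241 × (6.04/59.659) ≈ 0.144.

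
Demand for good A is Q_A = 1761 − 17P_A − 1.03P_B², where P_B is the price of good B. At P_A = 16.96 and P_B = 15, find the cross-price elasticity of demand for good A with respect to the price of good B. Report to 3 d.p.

-0.374

At P_A = 16.96 and P_B = 15: Q_A = 1240.93.
∂Q_A/∂P_B = -2.06P_B = -2.06(15) = -30.9000.
ε = (∂Q_A/∂P_B)(P_B/Q_A) = -30.9000 × (15/1240.93) ≈ -0.374.
ε < 0: complements.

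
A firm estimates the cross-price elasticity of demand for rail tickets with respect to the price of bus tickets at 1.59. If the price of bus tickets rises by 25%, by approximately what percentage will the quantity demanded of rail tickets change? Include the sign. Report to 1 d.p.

%ΔQ ≈ ε × %ΔP of bus tickets = 1.59 × (25%) = 39.8%.

39.8%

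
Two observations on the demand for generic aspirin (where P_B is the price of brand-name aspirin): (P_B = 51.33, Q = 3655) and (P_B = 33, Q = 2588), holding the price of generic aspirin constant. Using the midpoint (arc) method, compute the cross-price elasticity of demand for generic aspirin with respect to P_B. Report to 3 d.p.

ΔQ_A = 2588 − 3655 = -1067; ΔP_B = 33 − 51.33 = -18.33.
Midpoints: Q̄_A = 3121.5, P̄_B = 42.16.
ε = (ΔQ_A/Q̄_A)/(ΔP_B/P̄_B) = (-1067/3121.5)/(-18.33/42.16) ≈ 0.786.
ε > 0: generic aspirin and brand-name aspirin are substitutes.

0.786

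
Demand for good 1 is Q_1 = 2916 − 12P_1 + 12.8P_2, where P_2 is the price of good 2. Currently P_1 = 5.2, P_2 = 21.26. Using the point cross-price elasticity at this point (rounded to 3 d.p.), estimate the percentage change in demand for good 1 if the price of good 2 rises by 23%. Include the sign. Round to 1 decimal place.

2.0%

At P_1 = 5.2, P_2 = 21.26: Q_1 = 3125.728.
∂Q_1/∂P_2 = 12.8.
ε = (∂Q_1/∂P_2)(P_2/Q_1) = 12.8000 × 21.26/3125.728 ≈ 0.087.
%ΔQ_1 ≈ ε × %ΔP_2 = 0.087 × (23%) = 2.0%.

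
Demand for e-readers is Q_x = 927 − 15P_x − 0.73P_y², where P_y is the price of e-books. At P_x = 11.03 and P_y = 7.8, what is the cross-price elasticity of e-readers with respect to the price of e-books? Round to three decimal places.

-0.124

At P_x = 11.03 and P_y = 7.8: Q_x = 717.137.
∂Q_x/∂P_y = -1.46P_y = -1.46(7.8) = -11.3880.
ε = (∂Q_x/∂P_y)(P_y/Q_x) = -11.3880 × (7.8/717.137) ≈ -0.124.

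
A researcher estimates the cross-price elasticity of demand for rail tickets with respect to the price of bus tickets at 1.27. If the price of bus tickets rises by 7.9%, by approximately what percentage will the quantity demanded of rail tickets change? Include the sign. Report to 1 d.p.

%ΔQ ≈ ε × %ΔP of bus tickets = 1.27 × (7.9%) = 10.0%.
Demand for rail tickets rises by about 10.0%.

10.0%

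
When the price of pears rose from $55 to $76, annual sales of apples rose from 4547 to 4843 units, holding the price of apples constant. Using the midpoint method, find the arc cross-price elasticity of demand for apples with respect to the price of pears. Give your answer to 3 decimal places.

ΔQ_A = 4843 − 4547 = 296; ΔP_B = 76 − 55 = 21.
Midpoints: Q̄_A = 4695.0, P̄_B = 65.50.
ε = (ΔQ_A/Q̄_A)/(ΔP_B/P̄_B) = (296/4695.0)/(21/65.50) ≈ 0.197.

0.197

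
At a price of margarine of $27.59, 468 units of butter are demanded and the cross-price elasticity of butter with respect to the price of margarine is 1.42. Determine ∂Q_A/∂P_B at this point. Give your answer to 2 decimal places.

24.09

ε = (∂Q_A/∂P_B)·(P_B/Q_A) ⇒ ∂Q_A/∂P_B = ε·Q_A/P_B = 1.42 × 468/27.59 ≈ 24.09.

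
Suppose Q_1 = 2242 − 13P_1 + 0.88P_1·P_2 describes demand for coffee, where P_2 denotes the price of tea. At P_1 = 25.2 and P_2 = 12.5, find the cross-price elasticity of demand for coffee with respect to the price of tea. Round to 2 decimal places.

0.13

At P_1 = 25.2 and P_2 = 12.5: Q_1 = 2191.6.
∂Q_1/∂P_2 = 0.88P_1 = 0.88(25.2) = 22.1760.
ε = (∂Q_1/∂P_2)(P_2/Q_1) = 22.1760 × (12.5/2191.6) ≈ 0.13.
ε > 0: substitutes.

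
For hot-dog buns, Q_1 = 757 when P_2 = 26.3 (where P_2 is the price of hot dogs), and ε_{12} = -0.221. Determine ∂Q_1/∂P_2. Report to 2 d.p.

-6.36

ε = (∂Q_1/∂P_2)·(P_2/Q_1) ⇒ ∂Q_1/∂P_2 = ε·Q_1/P_2 = -0.221 × 757/26.3 ≈ -6.36.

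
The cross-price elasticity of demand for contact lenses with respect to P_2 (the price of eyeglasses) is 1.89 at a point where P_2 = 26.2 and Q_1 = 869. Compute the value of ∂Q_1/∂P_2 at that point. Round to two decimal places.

ε = (∂Q_1/∂P_2)·(P_2/Q_1) ⇒ ∂Q_1/∂P_2 = ε·Q_1/P_2 = 1.89 × 869/26.2 ≈ 62.69.

62.69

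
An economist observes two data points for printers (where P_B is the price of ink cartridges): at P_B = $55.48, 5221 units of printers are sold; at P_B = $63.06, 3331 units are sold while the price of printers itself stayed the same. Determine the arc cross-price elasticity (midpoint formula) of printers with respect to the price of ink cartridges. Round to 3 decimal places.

-3.456

ΔQ_A = 3331 − 5221 = -1890; ΔP_B = 63.06 − 55.48 = 7.58.
Midpoints: Q̄_A = 4276.0, P̄_B = 59.27.
ε = (ΔQ_A/Q̄_A)/(ΔP_B/P̄_B) = (-1890/4276.0)/(7.58/59.27) ≈ -3.456.
ε < 0: printers and ink cartridges are complements.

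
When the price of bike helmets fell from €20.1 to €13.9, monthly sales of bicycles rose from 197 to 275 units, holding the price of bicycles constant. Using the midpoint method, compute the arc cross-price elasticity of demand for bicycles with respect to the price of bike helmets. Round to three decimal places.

-0.906

ΔQ_A = 275 − 197 = 78; ΔP_B = 13.9 − 20.1 = -6.2.
Midpoints: Q̄_A = 236.0, P̄_B = 17.00.
ε = (ΔQ_A/Q̄_A)/(ΔP_B/P̄_B) = (78/236.0)/(-6.2/17.00) ≈ -0.906.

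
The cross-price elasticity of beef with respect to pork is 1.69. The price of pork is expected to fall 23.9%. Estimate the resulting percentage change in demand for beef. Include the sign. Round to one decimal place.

-40.4%

%ΔQ ≈ ε × %ΔP of pork = 1.69 × (-23.9%) = -40.4%.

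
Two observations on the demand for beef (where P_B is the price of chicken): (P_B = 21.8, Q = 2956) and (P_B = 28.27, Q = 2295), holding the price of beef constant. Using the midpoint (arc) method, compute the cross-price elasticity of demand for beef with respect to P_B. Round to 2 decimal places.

-0.97

ΔQ_A = 2295 − 2956 = -661; ΔP_B = 28.27 − 21.8 = 6.47.
Midpoints: Q̄_A = 2625.5, P̄_B = 25.04.
ε = (ΔQ_A/Q̄_A)/(ΔP_B/P̄_B) = (-661/2625.5)/(6.47/25.04) ≈ -0.97.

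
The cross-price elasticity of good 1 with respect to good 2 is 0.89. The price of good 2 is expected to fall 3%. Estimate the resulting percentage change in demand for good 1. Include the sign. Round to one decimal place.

-2.7%

%ΔQ ≈ ε × %ΔP of good 2 = 0.89 × (-3%) = -2.7%.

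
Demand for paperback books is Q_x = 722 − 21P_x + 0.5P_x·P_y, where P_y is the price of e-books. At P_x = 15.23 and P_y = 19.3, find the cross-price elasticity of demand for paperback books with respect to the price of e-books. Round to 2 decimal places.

At P_x = 15.23 and P_y = 19.3: Q_x = 549.139.
∂Q_x/∂P_y = 0.5P_x = 0.5(15.23) = 7.6150.
ε = (∂Q_x/∂P_y)(P_y/Q_x) = 7.6150 × (19.3/549.139) ≈ 0.27.

0.27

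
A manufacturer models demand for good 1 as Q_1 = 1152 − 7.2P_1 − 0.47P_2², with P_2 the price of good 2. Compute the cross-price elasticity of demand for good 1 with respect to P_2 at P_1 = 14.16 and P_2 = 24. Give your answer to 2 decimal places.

At P_1 = 14.16 and P_2 = 24: Q_1 = 779.328.
∂Q_1/∂P_2 = -0.94P_2 = -0.94(24) = -22.5600.
ε = (∂Q_1/∂P_2)(P_2/Q_1) = -22.5600 × (24/779.328) ≈ -0.69.

-0.69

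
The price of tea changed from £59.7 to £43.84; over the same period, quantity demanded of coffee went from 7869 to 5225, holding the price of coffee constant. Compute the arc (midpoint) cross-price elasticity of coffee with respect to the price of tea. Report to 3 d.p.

1.318

ΔQ_A = 5225 − 7869 = -2644; ΔP_B = 43.84 − 59.7 = -15.86.
Midpoints: Q̄_A = 6547.0, P̄_B = 51.77.
ε = (ΔQ_A/Q̄_A)/(ΔP_B/P̄_B) = (-2644/6547.0)/(-15.86/51.77) ≈ 1.318.
ε > 0: coffee and tea are substitutes.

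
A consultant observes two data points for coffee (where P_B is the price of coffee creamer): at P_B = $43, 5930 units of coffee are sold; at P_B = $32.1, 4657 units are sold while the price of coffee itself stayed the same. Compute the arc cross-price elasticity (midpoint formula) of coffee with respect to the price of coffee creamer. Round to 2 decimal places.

ΔQ_A = 4657 − 5930 = -1273; ΔP_B = 32.1 − 43 = -10.9.
Midpoints: Q̄_A = 5293.5, P̄_B = 37.55.
ε = (ΔQ_A/Q̄_A)/(ΔP_B/P̄_B) = (-1273/5293.5)/(-10.9/37.55) ≈ 0.83.
ε > 0: coffee and coffee creamer are substitutes.

0.83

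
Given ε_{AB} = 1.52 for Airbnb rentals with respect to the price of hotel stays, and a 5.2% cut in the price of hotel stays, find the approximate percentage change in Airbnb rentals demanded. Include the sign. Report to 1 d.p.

-7.9%

%ΔQ ≈ ε × %ΔP of hotel stays = 1.52 × (-5.2%) = -7.9%.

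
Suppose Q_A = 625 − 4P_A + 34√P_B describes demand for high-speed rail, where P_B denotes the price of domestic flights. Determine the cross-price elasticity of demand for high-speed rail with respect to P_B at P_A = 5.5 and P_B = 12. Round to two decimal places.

0.08

At P_A = 5.5 and P_B = 12: Q_A = 720.779.
∂Q_A/∂P_B = 34/(2√P_B) = 34/(2√12) = 4.9075.
ε = (∂Q_A/∂P_B)(P_B/Q_A) = 4.9075 × (12/720.779) ≈ 0.08.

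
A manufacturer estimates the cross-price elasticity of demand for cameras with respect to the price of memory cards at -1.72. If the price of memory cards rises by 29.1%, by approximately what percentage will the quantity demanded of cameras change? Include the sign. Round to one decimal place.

-50.1%

%ΔQ ≈ ε × %ΔP of memory cards = -1.72 × (29.1%) = -50.1%.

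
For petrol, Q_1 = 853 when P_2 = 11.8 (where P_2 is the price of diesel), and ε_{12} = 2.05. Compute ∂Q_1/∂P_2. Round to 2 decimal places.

ε = (∂Q_1/∂P_2)·(P_2/Q_1) ⇒ ∂Q_1/∂P_2 = ε·Q_1/P_2 = 2.05 × 853/11.8 ≈ 148.19.

148.19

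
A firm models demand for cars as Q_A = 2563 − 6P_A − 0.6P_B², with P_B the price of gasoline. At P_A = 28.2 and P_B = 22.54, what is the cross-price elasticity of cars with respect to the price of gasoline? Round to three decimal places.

At P_A = 28.2 and P_B = 22.54: Q_A = 2088.969.
∂Q_A/∂P_B = -1.2P_B = -1.2(22.54) = -27.0480.
ε = (∂Q_A/∂P_B)(P_B/Q_A) = -27.0480 × (22.54/2088.969) ≈ -0.292.

-0.292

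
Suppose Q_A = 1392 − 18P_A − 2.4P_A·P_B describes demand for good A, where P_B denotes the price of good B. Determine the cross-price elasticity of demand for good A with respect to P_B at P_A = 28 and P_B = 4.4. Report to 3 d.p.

At P_A = 28 and P_B = 4.4: Q_A = 592.32.
∂Q_A/∂P_B = -2.4P_A = -2.4(28) = -67.2000.
ε = (∂Q_A/∂P_B)(P_B/Q_A) = -67.2000 × (4.4/592.32) ≈ -0.499.

-0.499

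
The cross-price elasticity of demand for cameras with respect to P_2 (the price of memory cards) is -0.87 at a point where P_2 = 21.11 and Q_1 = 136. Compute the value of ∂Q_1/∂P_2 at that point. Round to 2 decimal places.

-5.60

ε = (∂Q_1/∂P_2)·(P_2/Q_1) ⇒ ∂Q_1/∂P_2 = ε·Q_1/P_2 = -0.87 × 136/21.11 ≈ -5.60.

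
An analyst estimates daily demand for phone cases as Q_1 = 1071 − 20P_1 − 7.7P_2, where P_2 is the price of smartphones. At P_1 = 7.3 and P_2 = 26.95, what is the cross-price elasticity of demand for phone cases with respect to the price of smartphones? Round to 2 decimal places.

-0.29

At P_1 = 7.3 and P_2 = 26.95: Q_1 = 717.485.
∂Q_1/∂P_2 = -7.7.
ε = (∂Q_1/∂P_2)(P_2/Q_1) = -7.7 × (26.95/717.485) ≈ -0.29.
Since ε < 0, phone cases and smartphones are complements.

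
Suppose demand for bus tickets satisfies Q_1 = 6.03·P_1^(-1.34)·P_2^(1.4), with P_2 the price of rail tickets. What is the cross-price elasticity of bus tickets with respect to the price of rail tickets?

In a log-linear (constant-elasticity) demand function, the coefficient on the exponent of P_2 is the cross-price elasticity.
ε = 1.40. Positive, so bus tickets and rail tickets are substitutes.

1.40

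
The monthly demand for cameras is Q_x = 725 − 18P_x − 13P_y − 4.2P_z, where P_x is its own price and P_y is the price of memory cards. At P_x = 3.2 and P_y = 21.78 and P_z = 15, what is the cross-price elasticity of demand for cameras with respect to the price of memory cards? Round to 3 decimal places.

At P_x = 3.2 and P_y = 21.78 and P_z = 15: Q_x = 321.26.
∂Q_x/∂P_y = -13.
ε = (∂Q_x/∂P_y)(P_y/Q_x) = -13 × (21.78/321.26) ≈ -0.881.

-0.881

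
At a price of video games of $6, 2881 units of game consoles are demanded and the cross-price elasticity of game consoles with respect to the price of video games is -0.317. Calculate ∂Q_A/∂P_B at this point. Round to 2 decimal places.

-152.21

ε = (∂Q_A/∂P_B)·(P_B/Q_A) ⇒ ∂Q_A/∂P_B = ε·Q_A/P_B = -0.317 × 2881/6 ≈ -152.21.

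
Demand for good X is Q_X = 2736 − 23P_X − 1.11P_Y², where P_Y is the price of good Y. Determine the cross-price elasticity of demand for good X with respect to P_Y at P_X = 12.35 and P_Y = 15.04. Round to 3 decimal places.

At P_X = 12.35 and P_Y = 15.04: Q_X = 2200.866.
∂Q_X/∂P_Y = -2.22P_Y = -2.22(15.04) = -33.3888.
ε = (∂Q_X/∂P_Y)(P_Y/Q_X) = -33.3888 × (15.04/2200.866) ≈ -0.228.
ε < 0: complements.

-0.228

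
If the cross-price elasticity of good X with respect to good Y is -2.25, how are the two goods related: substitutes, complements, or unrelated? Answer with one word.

ε = -2.25 < 0, so a higher price of good Y lowers demand for good X: complements.

complements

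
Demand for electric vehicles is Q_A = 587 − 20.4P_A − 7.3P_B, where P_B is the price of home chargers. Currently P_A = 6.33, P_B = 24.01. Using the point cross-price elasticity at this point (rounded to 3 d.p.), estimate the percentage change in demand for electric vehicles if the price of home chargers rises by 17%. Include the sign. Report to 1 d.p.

-10.5%

At P_A = 6.33, P_B = 24.01: Q_A = 282.595.
∂Q_A/∂P_B = -7.3.
ε = (∂Q_A/∂P_B)(P_B/Q_A) = -7.3000 × 24.01/282.595 ≈ -0.620.
%ΔQ_A ≈ ε × %ΔP_B = -0.620 × (17%) = -10.5%.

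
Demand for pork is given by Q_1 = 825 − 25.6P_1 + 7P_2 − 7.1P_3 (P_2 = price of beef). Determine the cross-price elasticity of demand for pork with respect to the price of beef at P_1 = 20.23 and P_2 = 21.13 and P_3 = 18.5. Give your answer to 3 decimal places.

0.457

At P_1 = 20.23 and P_2 = 21.13 and P_3 = 18.5: Q_1 = 323.672.
∂Q_1/∂P_2 = 7.
ε = (∂Q_1/∂P_2)(P_2/Q_1) = 7 × (21.13/323.672) ≈ 0.457.
Since ε > 0, pork and beef are substitutes.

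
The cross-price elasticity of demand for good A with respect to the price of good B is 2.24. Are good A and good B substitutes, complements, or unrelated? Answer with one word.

substitutes

ε = 2.24 > 0, so a higher price of good B raises demand for good A: substitutes.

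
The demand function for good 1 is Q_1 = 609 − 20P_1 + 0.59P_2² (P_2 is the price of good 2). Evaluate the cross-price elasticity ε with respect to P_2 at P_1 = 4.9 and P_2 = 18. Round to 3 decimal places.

At P_1 = 4.9 and P_2 = 18: Q_1 = 702.16.
∂Q_1/∂P_2 = 1.18P_2 = 1.18(18) = 21.2400.
ε = (∂Q_1/∂P_2)(P_2/Q_1) = 21.2400 × (18/702.16) ≈ 0.544.
ε > 0: substitutes.

0.544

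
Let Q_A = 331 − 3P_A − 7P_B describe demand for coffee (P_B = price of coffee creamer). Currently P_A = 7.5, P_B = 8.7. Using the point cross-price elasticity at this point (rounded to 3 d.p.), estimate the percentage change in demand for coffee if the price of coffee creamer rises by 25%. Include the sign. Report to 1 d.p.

At P_A = 7.5, P_B = 8.7: Q_A = 247.6.
∂Q_A/∂P_B = -7.
ε = (∂Q_A/∂P_B)(P_B/Q_A) = -7.0000 × 8.7/247.6 ≈ -0.246.
%ΔQ_A ≈ ε × %ΔP_B = -0.246 × (25%) = -6.2%.

-6.2%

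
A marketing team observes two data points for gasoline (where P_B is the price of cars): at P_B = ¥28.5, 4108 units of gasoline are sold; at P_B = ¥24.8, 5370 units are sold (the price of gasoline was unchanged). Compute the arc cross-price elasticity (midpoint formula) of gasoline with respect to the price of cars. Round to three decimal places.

-1.918

ΔQ_A = 5370 − 4108 = 1262; ΔP_B = 24.8 − 28.5 = -3.7.
Midpoints: Q̄_A = 4739.0, P̄_B = 26.65.
ε = (ΔQ_A/Q̄_A)/(ΔP_B/P̄_B) = (1262/4739.0)/(-3.7/26.65) ≈ -1.918.
ε < 0: gasoline and cars are complements.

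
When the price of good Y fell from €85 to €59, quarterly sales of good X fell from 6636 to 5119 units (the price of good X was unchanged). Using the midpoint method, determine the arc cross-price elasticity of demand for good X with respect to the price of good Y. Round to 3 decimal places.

0.715

ΔQ_X = 5119 − 6636 = -1517; ΔP_Y = 59 − 85 = -26.
Midpoints: Q̄_X = 5877.5, P̄_Y = 72.00.
ε = (ΔQ_X/Q̄_X)/(ΔP_Y/P̄_Y) = (-1517/5877.5)/(-26/72.00) ≈ 0.715.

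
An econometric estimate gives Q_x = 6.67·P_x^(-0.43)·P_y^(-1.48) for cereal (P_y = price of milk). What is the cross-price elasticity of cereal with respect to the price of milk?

-1.48

In a log-linear (constant-elasticity) demand function, the coefficient on the exponent of P_y is the cross-price elasticity.
ε = -1.48. Negative, so cereal and milk are complements.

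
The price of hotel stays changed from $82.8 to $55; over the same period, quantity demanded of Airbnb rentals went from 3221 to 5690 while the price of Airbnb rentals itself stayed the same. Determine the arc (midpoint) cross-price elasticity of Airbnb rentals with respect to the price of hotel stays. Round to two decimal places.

ΔQ_A = 5690 − 3221 = 2469; ΔP_B = 55 − 82.8 = -27.8.
Midpoints: Q̄_A = 4455.5, P̄_B = 68.90.
ε = (ΔQ_A/Q̄_A)/(ΔP_B/P̄_B) = (2469/4455.5)/(-27.8/68.90) ≈ -1.37.

-1.37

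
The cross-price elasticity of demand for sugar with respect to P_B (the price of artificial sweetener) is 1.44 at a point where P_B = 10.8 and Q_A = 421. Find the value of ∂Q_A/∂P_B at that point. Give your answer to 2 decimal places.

ε = (∂Q_A/∂P_B)·(P_B/Q_A) ⇒ ∂Q_A/∂P_B = ε·Q_A/P_B = 1.44 × 421/10.8 ≈ 56.13.

56.13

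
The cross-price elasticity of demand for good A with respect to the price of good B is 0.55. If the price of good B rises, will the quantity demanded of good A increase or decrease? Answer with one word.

increase

ε > 0 and the price of good B rises, so the quantity of good A moves in the same direction: it increases.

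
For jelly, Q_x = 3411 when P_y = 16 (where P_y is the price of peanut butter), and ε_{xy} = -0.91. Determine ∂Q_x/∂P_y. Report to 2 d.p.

ε = (∂Q_x/∂P_y)·(P_y/Q_x) ⇒ ∂Q_x/∂P_y = ε·Q_x/P_y = -0.91 × 3411/16 ≈ -194.00.

-194.00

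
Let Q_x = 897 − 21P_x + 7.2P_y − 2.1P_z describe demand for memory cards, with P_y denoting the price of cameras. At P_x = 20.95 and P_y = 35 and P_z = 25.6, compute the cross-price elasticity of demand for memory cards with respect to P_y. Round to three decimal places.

At P_x = 20.95 and P_y = 35 and P_z = 25.6: Q_x = 655.29.
∂Q_x/∂P_y = 7.2.
ε = (∂Q_x/∂P_y)(P_y/Q_x) = 7.2 × (35/655.29) ≈ 0.385.
Since ε > 0, memory cards and cameras are substitutes.

0.385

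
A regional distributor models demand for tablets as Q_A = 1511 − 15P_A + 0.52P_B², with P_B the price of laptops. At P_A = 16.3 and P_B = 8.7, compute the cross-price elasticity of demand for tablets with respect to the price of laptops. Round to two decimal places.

0.06

At P_A = 16.3 and P_B = 8.7: Q_A = 1305.859.
∂Q_A/∂P_B = 1.04P_B = 1.04(8.7) = 9.0480.
ε = (∂Q_A/∂P_B)(P_B/Q_A) = 9.0480 × (8.7/1305.859) ≈ 0.06.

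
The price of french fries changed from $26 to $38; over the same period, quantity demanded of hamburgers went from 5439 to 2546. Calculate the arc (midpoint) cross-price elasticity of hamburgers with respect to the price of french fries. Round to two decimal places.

ΔQ_A = 2546 − 5439 = -2893; ΔP_B = 38 − 26 = 12.
Midpoints: Q̄_A = 3992.5, P̄_B = 32.00.
ε = (ΔQ_A/Q̄_A)/(ΔP_B/P̄_B) = (-2893/3992.5)/(12/32.00) ≈ -1.93.

-1.93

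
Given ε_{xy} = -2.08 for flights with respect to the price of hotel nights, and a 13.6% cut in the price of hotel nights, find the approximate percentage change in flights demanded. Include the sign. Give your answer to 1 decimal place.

%ΔQ ≈ ε × %ΔP of hotel nights = -2.08 × (-13.6%) = 28.3%.

28.3%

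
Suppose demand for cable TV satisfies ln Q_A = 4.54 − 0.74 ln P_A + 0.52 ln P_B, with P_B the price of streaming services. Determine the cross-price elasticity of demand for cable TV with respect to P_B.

In a log-linear (constant-elasticity) demand function, the coefficient on ln P_B is the cross-price elasticity.
ε = 0.52. Positive, so cable TV and streaming services are substitutes.

0.52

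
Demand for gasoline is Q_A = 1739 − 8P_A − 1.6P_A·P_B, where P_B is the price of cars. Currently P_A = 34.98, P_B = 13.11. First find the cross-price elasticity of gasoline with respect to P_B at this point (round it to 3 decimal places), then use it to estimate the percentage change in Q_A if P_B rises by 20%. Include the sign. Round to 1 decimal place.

-20.2%

At P_A = 34.98, P_B = 13.11: Q_A = 725.420.
∂Q_A/∂P_B = -1.6P_A = -55.9680.
ε = (∂Q_A/∂P_B)(P_B/Q_A) = -55.9680 × 13.11/725.420 ≈ -1.011.
%ΔQ_A ≈ ε × %ΔP_B = -1.011 × (20%) = -20.2%.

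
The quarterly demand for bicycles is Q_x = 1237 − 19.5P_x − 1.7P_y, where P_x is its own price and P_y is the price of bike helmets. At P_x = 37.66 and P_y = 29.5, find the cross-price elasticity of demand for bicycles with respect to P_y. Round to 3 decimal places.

At P_x = 37.66 and P_y = 29.5: Q_x = 452.48.
∂Q_x/∂P_y = -1.7.
ε = (∂Q_x/∂P_y)(P_y/Q_x) = -1.7 × (29.5/452.48) ≈ -0.111.
Since ε < 0, bicycles and bike helmets are complements.

-0.111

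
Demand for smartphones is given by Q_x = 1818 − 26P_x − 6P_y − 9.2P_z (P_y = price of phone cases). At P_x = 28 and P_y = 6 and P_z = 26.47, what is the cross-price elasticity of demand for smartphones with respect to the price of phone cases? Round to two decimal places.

At P_x = 28 and P_y = 6 and P_z = 26.47: Q_x = 810.476.
∂Q_x/∂P_y = -6.
ε = (∂Q_x/∂P_y)(P_y/Q_x) = -6 × (6/810.476) ≈ -0.04.

-0.04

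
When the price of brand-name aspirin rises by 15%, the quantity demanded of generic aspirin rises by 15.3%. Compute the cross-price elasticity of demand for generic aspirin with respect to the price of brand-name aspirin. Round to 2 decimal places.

ε = (%ΔQ of generic aspirin) / (%ΔP of brand-name aspirin) = (15.3%) / (15%) ≈ 1.02.
Positive cross-price elasticity: substitutes.

1.02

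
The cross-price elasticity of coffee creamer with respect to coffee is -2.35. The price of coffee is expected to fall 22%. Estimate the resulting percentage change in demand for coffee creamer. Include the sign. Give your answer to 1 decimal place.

%ΔQ ≈ ε × %ΔP of coffee = -2.35 × (-22%) = 51.7%.

51.7%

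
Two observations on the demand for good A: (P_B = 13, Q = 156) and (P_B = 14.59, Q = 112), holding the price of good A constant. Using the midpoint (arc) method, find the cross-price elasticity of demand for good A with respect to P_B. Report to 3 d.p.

ΔQ_A = 112 − 156 = -44; ΔP_B = 14.59 − 13 = 1.59.
Midpoints: Q̄_A = 134.0, P̄_B = 13.79.
ε = (ΔQ_A/Q̄_A)/(ΔP_B/P̄_B) = (-44/134.0)/(1.59/13.79) ≈ -2.849.
ε < 0: good A and good B are complements.

-2.849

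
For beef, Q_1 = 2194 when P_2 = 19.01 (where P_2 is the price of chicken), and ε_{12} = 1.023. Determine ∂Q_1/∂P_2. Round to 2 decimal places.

118.07

ε = (∂Q_1/∂P_2)·(P_2/Q_1) ⇒ ∂Q_1/∂P_2 = ε·Q_1/P_2 = 1.023 × 2194/19.01 ≈ 118.07.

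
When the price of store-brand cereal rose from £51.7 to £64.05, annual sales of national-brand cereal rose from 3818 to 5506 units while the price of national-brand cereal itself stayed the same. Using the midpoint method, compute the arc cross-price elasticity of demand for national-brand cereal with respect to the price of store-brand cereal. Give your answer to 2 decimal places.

ΔQ_A = 5506 − 3818 = 1688; ΔP_B = 64.05 − 51.7 = 12.35.
Midpoints: Q̄_A = 4662.0, P̄_B = 57.88.
ε = (ΔQ_A/Q̄_A)/(ΔP_B/P̄_B) = (1688/4662.0)/(12.35/57.88) ≈ 1.70.

1.70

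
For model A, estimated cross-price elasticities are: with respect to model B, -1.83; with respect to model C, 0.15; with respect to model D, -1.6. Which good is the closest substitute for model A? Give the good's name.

Substitutes have ε > 0. Among the positive values, 0.15 (model C) is largest.

model C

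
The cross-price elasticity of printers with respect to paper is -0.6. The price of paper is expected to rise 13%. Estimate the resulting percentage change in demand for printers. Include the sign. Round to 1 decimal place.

-7.8%

%ΔQ ≈ ε × %ΔP of paper = -0.6 × (13%) = -7.8%.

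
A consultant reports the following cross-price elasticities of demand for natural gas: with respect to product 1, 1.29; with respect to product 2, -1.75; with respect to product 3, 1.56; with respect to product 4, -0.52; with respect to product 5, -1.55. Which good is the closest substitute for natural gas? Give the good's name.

product 3

Substitutes have ε > 0. Among the positive values, 1.56 (product 3) is largest.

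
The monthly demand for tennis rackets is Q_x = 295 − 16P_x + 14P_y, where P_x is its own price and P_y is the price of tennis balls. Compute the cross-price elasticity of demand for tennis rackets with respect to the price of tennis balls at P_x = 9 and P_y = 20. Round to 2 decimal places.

At P_x = 9 and P_y = 20: Q_x = 431.
∂Q_x/∂P_y = 14.
ε = (∂Q_x/∂P_y)(P_y/Q_x) = 14 × (20/431) ≈ 0.65.
Since ε > 0, tennis rackets and tennis balls are substitutes.

0.65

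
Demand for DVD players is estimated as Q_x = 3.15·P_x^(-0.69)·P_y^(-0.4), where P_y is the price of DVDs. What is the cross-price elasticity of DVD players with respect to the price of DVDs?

In a log-linear (constant-elasticity) demand function, the coefficient on the exponent of P_y is the cross-price elasticity.
ε = -0.40. Negative, so DVD players and DVDs are complements.

-0.40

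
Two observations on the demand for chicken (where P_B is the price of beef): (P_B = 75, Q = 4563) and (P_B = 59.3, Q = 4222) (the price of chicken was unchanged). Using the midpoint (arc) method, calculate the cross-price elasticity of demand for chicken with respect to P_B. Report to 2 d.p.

0.33

ΔQ_A = 4222 − 4563 = -341; ΔP_B = 59.3 − 75 = -15.7.
Midpoints: Q̄_A = 4392.5, P̄_B = 67.15.
ε = (ΔQ_A/Q̄_A)/(ΔP_B/P̄_B) = (-341/4392.5)/(-15.7/67.15) ≈ 0.33.
ε > 0: chicken and beef are substitutes.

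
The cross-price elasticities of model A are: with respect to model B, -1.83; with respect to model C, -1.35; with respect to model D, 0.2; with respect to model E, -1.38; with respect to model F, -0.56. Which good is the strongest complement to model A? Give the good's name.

Complements have ε < 0. The most negative value is -1.83 (model B).

model B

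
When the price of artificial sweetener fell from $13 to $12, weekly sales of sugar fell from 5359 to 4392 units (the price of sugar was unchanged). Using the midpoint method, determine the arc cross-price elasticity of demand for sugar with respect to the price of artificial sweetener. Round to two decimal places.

ΔQ_A = 4392 − 5359 = -967; ΔP_B = 12 − 13 = -1.
Midpoints: Q̄_A = 4875.5, P̄_B = 12.50.
ε = (ΔQ_A/Q̄_A)/(ΔP_B/P̄_B) = (-967/4875.5)/(-1/12.50) ≈ 2.48.

2.48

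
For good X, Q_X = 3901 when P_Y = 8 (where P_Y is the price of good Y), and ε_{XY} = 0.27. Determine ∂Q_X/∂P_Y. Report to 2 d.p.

ε = (∂Q_X/∂P_Y)·(P_Y/Q_X) ⇒ ∂Q_X/∂P_Y = ε·Q_X/P_Y = 0.27 × 3901/8 ≈ 131.66.

131.66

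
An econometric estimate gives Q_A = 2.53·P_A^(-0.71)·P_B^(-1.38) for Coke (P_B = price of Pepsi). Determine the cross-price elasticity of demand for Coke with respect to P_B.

-1.38

In a log-linear (constant-elasticity) demand function, the coefficient on the exponent of P_B is the cross-price elasticity.
ε = -1.38. Negative, so Coke and Pepsi are complements.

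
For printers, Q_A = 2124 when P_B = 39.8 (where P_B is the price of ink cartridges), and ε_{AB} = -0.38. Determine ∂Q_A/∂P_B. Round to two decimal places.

-20.28

ε = (∂Q_A/∂P_B)·(P_B/Q_A) ⇒ ∂Q_A/∂P_B = ε·Q_A/P_B = -0.38 × 2124/39.8 ≈ -20.28.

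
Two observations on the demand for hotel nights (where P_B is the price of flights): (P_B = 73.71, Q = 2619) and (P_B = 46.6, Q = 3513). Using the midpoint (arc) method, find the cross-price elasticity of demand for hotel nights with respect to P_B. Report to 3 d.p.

ΔQ_A = 3513 − 2619 = 894; ΔP_B = 46.6 − 73.71 = -27.11.
Midpoints: Q̄_A = 3066.0, P̄_B = 60.16.
ε = (ΔQ_A/Q̄_A)/(ΔP_B/P̄_B) = (894/3066.0)/(-27.11/60.16) ≈ -0.647.
ε < 0: hotel nights and flights are complements.

-0.647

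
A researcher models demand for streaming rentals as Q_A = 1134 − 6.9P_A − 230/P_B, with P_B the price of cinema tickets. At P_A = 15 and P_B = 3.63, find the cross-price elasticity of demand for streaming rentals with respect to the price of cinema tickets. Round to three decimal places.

At P_A = 15 and P_B = 3.63: Q_A = 967.139.
∂Q_A/∂P_B = 230/P_B² = 17.4548.
ε = (∂Q_A/∂P_B)(P_B/Q_A) = 17.4548 × (3.63/967.139) ≈ 0.066.
ε > 0: substitutes.

0.066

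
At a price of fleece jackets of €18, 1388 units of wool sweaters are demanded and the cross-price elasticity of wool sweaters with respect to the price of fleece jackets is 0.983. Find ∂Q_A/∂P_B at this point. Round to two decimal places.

ε = (∂Q_A/∂P_B)·(P_B/Q_A) ⇒ ∂Q_A/∂P_B = ε·Q_A/P_B = 0.983 × 1388/18 ≈ 75.80.

75.80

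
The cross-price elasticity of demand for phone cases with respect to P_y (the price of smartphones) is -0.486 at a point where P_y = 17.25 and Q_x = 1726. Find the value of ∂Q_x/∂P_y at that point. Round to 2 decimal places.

-48.63

ε = (∂Q_x/∂P_y)·(P_y/Q_x) ⇒ ∂Q_x/∂P_y = ε·Q_x/P_y = -0.486 × 1726/17.25 ≈ -48.63.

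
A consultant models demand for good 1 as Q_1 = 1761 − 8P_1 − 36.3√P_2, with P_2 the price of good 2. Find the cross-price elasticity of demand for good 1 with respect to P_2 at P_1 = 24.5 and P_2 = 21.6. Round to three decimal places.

-0.060

At P_1 = 24.5 and P_2 = 21.6: Q_1 = 1396.293.
∂Q_1/∂P_2 = -36.3/(2√P_2) = -36.3/(2√21.6) = -3.9053.
ε = (∂Q_1/∂P_2)(P_2/Q_1) = -3.9053 × (21.6/1396.293) ≈ -0.060.
ε < 0: complements.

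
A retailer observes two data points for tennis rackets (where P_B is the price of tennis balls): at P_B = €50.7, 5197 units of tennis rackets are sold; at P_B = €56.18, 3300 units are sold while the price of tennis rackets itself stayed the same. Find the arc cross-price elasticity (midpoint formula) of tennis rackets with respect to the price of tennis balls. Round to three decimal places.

ΔQ_A = 3300 − 5197 = -1897; ΔP_B = 56.18 − 50.7 = 5.48.
Midpoints: Q̄_A = 4248.5, P̄_B = 53.44.
ε = (ΔQ_A/Q̄_A)/(ΔP_B/P̄_B) = (-1897/4248.5)/(5.48/53.44) ≈ -4.354.
ε < 0: tennis rackets and tennis balls are complements.

-4.354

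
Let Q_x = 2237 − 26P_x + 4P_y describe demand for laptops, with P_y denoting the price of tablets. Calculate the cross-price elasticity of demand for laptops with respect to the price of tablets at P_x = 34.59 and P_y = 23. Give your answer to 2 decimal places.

At P_x = 34.59 and P_y = 23: Q_x = 1429.66.
∂Q_x/∂P_y = 4.
ε = (∂Q_x/∂P_y)(P_y/Q_x) = 4 × (23/1429.66) ≈ 0.06.
Since ε > 0, laptops and tablets are substitutes.

0.06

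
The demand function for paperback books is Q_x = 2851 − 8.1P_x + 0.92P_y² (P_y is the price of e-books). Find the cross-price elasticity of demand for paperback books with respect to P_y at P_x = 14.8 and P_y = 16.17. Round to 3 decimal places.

0.162

At P_x = 14.8 and P_y = 16.17: Q_x = 2971.671.
∂Q_x/∂P_y = 1.84P_y = 1.84(16.17) = 29.7528.
ε = (∂Q_x/∂P_y)(P_y/Q_x) = 29.7528 × (16.17/2971.671) ≈ 0.162.
ε > 0: substitutes.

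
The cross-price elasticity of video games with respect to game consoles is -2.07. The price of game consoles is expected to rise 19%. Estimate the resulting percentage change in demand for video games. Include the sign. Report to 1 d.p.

%ΔQ ≈ ε × %ΔP of game consoles = -2.07 × (19%) = -39.3%.

-39.3%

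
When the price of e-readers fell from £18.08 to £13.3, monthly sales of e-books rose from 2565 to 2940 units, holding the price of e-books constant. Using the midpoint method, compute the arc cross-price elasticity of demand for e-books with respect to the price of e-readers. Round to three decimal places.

ΔQ_A = 2940 − 2565 = 375; ΔP_B = 13.3 − 18.08 = -4.78.
Midpoints: Q̄_A = 2752.5, P̄_B = 15.69.
ε = (ΔQ_A/Q̄_A)/(ΔP_B/P̄_B) = (375/2752.5)/(-4.78/15.69) ≈ -0.447.

-0.447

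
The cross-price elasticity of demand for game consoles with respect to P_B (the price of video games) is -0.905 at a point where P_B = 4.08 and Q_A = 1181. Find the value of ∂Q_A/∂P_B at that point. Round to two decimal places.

-261.96

ε = (∂Q_A/∂P_B)·(P_B/Q_A) ⇒ ∂Q_A/∂P_B = ε·Q_A/P_B = -0.905 × 1181/4.08 ≈ -261.96.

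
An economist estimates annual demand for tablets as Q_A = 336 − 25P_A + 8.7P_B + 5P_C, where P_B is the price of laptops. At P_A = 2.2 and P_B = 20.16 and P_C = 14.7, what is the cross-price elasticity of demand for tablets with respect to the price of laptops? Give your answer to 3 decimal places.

At P_A = 2.2 and P_B = 20.16 and P_C = 14.7: Q_A = 529.892.
∂Q_A/∂P_B = 8.7.
ε = (∂Q_A/∂P_B)(P_B/Q_A) = 8.7 × (20.16/529.892) ≈ 0.331.
Since ε > 0, tablets and laptops are substitutes.

0.331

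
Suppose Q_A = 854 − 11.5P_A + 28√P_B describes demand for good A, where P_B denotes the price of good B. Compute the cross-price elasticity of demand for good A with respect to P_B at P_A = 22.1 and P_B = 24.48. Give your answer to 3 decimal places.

At P_A = 22.1 and P_B = 24.48: Q_A = 738.386.
∂Q_A/∂P_B = 28/(2√P_B) = 28/(2√24.48) = 2.8296.
ε = (∂Q_A/∂P_B)(P_B/Q_A) = 2.8296 × (24.48/738.386) ≈ 0.094.
ε > 0: substitutes.

0.094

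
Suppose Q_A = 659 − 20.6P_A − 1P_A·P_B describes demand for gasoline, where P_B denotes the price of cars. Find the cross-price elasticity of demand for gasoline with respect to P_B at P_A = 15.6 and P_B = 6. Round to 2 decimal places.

-0.38

At P_A = 15.6 and P_B = 6: Q_A = 244.04.
∂Q_A/∂P_B = -1P_A = -1(15.6) = -15.6000.
ε = (∂Q_A/∂P_B)(P_B/Q_A) = -15.6000 × (6/244.04) ≈ -0.38.
ε < 0: complements.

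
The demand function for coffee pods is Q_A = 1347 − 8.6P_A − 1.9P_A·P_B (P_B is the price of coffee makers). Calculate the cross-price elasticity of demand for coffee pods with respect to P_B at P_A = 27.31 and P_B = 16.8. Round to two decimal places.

At P_A = 27.31 and P_B = 16.8: Q_A = 240.399.
∂Q_A/∂P_B = -1.9P_A = -1.9(27.31) = -51.8890.
ε = (∂Q_A/∂P_B)(P_B/Q_A) = -51.8890 × (16.8/240.399) ≈ -3.63.
ε < 0: complements.

-3.63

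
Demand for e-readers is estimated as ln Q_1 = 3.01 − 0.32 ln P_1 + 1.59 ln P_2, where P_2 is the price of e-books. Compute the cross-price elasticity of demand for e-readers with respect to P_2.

In a log-linear (constant-elasticity) demand function, the coefficient on ln P_2 is the cross-price elasticity.
ε = 1.59. Positive, so e-readers and e-books are substitutes.

1.59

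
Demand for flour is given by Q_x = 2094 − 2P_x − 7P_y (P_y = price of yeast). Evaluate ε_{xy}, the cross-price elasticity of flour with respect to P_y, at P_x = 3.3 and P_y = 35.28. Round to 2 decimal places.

At P_x = 3.3 and P_y = 35.28: Q_x = 1840.44.
∂Q_x/∂P_y = -7.
ε = (∂Q_x/∂P_y)(P_y/Q_x) = -7 × (35.28/1840.44) ≈ -0.13.

-0.13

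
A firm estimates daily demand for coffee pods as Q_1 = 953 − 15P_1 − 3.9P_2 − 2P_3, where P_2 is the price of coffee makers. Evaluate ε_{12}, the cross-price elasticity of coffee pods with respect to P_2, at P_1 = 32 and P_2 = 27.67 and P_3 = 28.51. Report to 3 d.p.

-0.350

At P_1 = 32 and P_2 = 27.67 and P_3 = 28.51: Q_1 = 308.067.
∂Q_1/∂P_2 = -3.9.
ε = (∂Q_1/∂P_2)(P_2/Q_1) = -3.9 × (27.67/308.067) ≈ -0.350.
Since ε < 0, coffee pods and coffee makers are complements.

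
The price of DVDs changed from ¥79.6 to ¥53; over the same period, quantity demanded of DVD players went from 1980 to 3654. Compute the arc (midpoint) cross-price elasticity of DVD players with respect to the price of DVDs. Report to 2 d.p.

-1.48

ΔQ_A = 3654 − 1980 = 1674; ΔP_B = 53 − 79.6 = -26.6.
Midpoints: Q̄_A = 2817.0, P̄_B = 66.30.
ε = (ΔQ_A/Q̄_A)/(ΔP_B/P̄_B) = (1674/2817.0)/(-26.6/66.30) ≈ -1.48.
ε < 0: DVD players and DVDs are complements.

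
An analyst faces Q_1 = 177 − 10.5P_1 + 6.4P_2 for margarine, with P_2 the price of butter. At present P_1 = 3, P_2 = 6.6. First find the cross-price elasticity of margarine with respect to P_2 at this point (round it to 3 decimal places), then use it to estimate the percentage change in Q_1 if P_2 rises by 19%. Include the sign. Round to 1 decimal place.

4.3%

At P_1 = 3, P_2 = 6.6: Q_1 = 187.74.
∂Q_1/∂P_2 = 6.4.
ε = (∂Q_1/∂P_2)(P_2/Q_1) = 6.4000 × 6.6/187.74 ≈ 0.225.
%ΔQ_1 ≈ ε × %ΔP_2 = 0.225 × (19%) = 4.3%.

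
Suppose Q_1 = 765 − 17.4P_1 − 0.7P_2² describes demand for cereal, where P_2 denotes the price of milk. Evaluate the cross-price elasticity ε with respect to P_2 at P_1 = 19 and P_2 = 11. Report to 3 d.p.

-0.484

At P_1 = 19 and P_2 = 11: Q_1 = 349.7.
∂Q_1/∂P_2 = -1.4P_2 = -1.4(11) = -15.4000.
ε = (∂Q_1/∂P_2)(P_2/Q_1) = -15.4000 × (11/349.7) ≈ -0.484.
ε < 0: complements.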